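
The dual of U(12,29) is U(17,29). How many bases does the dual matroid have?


The dual of U(r,n) is U(n-r, n) = U(17,29).
Bases of U(17,29) are all (17)-element subsets.
|B(M*)| = C(29,17) = 51895935.

51895935


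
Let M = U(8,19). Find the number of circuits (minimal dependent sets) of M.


In U(8,19), circuits are the (9)-element subsets.
Any set of 9 elements is dependent, and removing any one element gives
an independent set of size 8, so it is a minimal dependent set.
Number of circuits = C(19,9) = 92378.

92378


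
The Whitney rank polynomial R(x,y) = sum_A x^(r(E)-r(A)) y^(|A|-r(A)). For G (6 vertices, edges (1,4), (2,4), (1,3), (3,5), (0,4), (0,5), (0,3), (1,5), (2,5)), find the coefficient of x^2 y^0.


R(x,y) = sum over A in 2^E of x^(r(E)-r(A)) * y^(|A|-r(A)).
G has 6 vertices, 9 edges. r(E) = 5.
Enumerate all 2^9 = 512 subsets.
Count subsets with r(E)-r(A)=2 and |A|-r(A)=0: 82.

82


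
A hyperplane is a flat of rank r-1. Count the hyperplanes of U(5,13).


Hyperplanes of U(5,13) are flats of rank 4.
In a uniform matroid, these are exactly the (4)-element subsets.
Count = C(13,4) = (13 * 12 * 11 * 10) / (1 * 2 * 3 * 4) = 715.

715


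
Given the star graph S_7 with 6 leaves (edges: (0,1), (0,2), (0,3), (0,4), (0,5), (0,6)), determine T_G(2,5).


A star on 7 vertices is a tree with 6 edges.
T(x,y) = x^(6) for any tree.
T(2,5) = 2^6 = 64.

64


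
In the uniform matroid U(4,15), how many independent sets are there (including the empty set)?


Independent sets of U(4,15) are all subsets of size <= 4.
Count = C(15,0) + C(15,1) + C(15,2) + C(15,3) + C(15,4)
     = 1 + 15 + 105 + 455 + 1365
     = 1941.

1941


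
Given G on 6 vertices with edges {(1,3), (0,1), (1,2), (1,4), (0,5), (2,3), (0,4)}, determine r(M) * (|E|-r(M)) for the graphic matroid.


r(M) = |V| - c = 6 - 1 = 5.
nullity = |E| - r(M) = 7 - 5 = 2.
Product = 5 * 2 = 10.

10


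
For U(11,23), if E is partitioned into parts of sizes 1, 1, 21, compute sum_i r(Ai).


r(Ai) = min(|Ai|, 11) for each part.
Sum = min(1,11) + min(1,11) + min(21,11)
    = 1 + 1 + 11
    = 13.

13


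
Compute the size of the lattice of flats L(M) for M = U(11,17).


Flats of U(11,17): every subset of size < 11 is a flat, plus E itself.
Count = C(17,0) + C(17,1) + C(17,2) + C(17,3) + C(17,4) + C(17,5) + C(17,6) + C(17,7) + C(17,8) + C(17,9) + C(17,10) + 1
     = 1 + 17 + 136 + 680 + 2380 + 6188 + 12376 + 19448 + 24310 + 24310 + 19448 + 1
     = 109295.

109295


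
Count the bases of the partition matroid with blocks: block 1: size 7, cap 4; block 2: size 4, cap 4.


A basis picks exactly ci elements from block i.
Number of bases = product of C(|Si|, ci).
= C(7,4) * C(4,4)
= 35 * 1
= 35.

35


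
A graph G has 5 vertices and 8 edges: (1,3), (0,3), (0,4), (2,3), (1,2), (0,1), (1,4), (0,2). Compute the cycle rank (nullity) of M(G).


Cycle rank (nullity) = |E| - r(M) = |E| - (|V| - c).
|E| = 8, |V| = 5, c = 1.
Nullity = 8 - (5 - 1) = 8 - 4 = 4.

4


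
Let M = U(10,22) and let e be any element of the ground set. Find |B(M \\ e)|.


Deleting e from U(10,22) gives U(10,21) since n > r.
Bases of U(10,21) = C(21,10) = 21! / (10! * 11!) = 352716.

352716


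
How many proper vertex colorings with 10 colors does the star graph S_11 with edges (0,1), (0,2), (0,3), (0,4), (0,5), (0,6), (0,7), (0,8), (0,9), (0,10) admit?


P(tree, k) = k * (k-1)^(10) for any tree on 11 vertices.
P(10) = 10 * 9^10 = 10 * 3486784401 = 34867844010.

34867844010


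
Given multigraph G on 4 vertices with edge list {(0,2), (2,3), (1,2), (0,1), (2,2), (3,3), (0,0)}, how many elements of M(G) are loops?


In a graphic matroid, a loop is a self-loop edge (u,u) with rank 0.
Examining all 7 edges for self-loops...
Self-loops found: (2,2), (3,3), (0,0)
Number of loops = 3.

3


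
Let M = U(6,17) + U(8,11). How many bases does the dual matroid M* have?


(M1+M2)* = M1* + M2*.
M1* = U(11,17), bases: C(17,11) = 12376.
M2* = U(3,11), bases: C(11,3) = 165.
|B(M*)| = 12376 * 165 = 2042040.

2042040


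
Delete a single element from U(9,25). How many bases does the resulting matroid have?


Deleting e from U(9,25) gives U(9,24) since n > r.
Bases of U(9,24) = C(24,9) = 24! / (9! * 15!) = 1307504.

1307504


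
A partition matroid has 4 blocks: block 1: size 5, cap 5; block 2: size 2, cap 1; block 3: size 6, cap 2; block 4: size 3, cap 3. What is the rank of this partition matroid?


Rank of a partition matroid = sum of min(|Si|, ci) for each block.
= min(5,5) + min(2,1) + min(6,2) + min(3,3)
= 5 + 1 + 2 + 3
= 11.

11


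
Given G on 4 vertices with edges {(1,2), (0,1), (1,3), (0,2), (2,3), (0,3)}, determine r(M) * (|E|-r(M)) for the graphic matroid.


r(M) = |V| - c = 4 - 1 = 3.
nullity = |E| - r(M) = 6 - 3 = 3.
Product = 3 * 3 = 9.

9


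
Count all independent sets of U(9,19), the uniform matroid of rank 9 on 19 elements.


Independent sets of U(9,19) are all subsets of size <= 9.
Count = (19 choose 0) + (19 choose 1) + (19 choose 2) + (19 choose 3) + (19 choose 4) + (19 choose 5) + (19 choose 6) + (19 choose 7) + (19 choose 8) + (19 choose 9)
     = 1 + 19 + 171 + 969 + 3876 + 11628 + 27132 + 50388 + 75582 + 92378
     = 262144.

262144


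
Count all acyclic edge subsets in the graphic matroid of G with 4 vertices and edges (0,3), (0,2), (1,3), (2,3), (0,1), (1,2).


An independent set in a graphic matroid is an acyclic edge subset.
G has 4 vertices and 6 edges.
Enumerate all 2^6 = 64 subsets, checking for acyclicity.
Total independent sets = 38.

38


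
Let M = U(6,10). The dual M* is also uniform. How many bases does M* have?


The dual of U(r,n) is U(n-r, n) = U(4,10).
Bases of U(4,10) are all (4)-element subsets.
|B(M*)| = C(10,4) = (10 * 9 * 8 * 7) / (1 * 2 * 3 * 4) = 210.

210


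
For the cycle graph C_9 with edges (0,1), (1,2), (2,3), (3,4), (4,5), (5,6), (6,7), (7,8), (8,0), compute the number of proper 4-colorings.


P(C_9, k) = (k-1)^9 + (-1)^9*(k-1).
P(4) = (3)^9 - 3
= 19683 - 3 = 19680.

19680


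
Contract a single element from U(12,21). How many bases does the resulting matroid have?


Contracting e from U(12,21) gives U(11,20).
Bases of U(11,20) = C(20,11) = 20! / (11! * 9!) = 167960.

167960


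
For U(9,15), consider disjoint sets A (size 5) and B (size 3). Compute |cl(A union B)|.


|A union B| = 5 + 3 = 8 (disjoint).
In U(9,15), cl(S) = S if |S| < 9, else cl(S) = E.
Since 8 < 9, cl(A union B) = A union B.
|cl(A union B)| = 8.

8


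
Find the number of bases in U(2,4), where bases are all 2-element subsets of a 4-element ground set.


Bases of U(2,4) are all 2-element subsets of the 4-element ground set.
Number of bases = C(4,2).
C(4,2) = 4! / (2! * 2!) = 6.

6


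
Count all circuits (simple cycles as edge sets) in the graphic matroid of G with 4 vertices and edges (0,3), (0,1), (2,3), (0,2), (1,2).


A circuit in a graphic matroid = edge set of a simple cycle.
G has 4 vertices and 5 edges.
Enumerating all minimal edge subsets forming cycles...
Total circuits found: 3.

3


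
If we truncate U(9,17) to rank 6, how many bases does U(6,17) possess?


Truncating U(9,17) to rank 6 gives U(6,17).
Bases of U(6,17) are all 6-element subsets of 17 elements.
Number of bases = C(17,6) = 12376.

12376


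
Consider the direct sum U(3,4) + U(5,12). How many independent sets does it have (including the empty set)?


For a direct sum, |I(M1+M2)| = |I(M1)| * |I(M2)|.
|I(U(3,4))| = sum C(4,k) for k=0..3 = 15.
|I(U(5,12))| = sum C(12,k) for k=0..5 = 1586.
Total = 15 * 1586 = 23790.

23790


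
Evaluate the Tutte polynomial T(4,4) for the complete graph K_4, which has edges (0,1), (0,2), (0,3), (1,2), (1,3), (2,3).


T(K_4; x,y) = x^3 + 3x^2 + 4xy + 2x + y^3 + 3y^2 + 2y.
Substituting x=4, y=4:
= 64 + 48 + 64 + 8 + 64 + 48 + 8
= 304.

304


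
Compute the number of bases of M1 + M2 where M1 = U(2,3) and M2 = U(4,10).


Bases of a direct sum M1 + M2: |B| = |B(M1)| * |B(M2)|.
|B(U(2,3))| = C(3,2) = 3.
|B(U(4,10))| = C(10,4) = 210.
Total bases = 3 * 210 = 630.

630


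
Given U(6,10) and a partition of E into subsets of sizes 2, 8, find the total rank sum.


r(Ai) = min(|Ai|, 6) for each part.
Sum = min(2,6) + min(8,6)
    = 2 + 6
    = 8.

8


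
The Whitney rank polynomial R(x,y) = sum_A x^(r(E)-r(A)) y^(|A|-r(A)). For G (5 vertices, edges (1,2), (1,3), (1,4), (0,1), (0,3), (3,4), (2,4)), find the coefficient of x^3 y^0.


R(x,y) = sum over A in 2^E of x^(r(E)-r(A)) * y^(|A|-r(A)).
G has 5 vertices, 7 edges. r(E) = 4.
Enumerate all 2^7 = 128 subsets.
Count subsets with r(E)-r(A)=3 and |A|-r(A)=0: 7.

7


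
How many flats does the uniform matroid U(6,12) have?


Flats of U(6,12): every subset of size < 6 is a flat, plus E itself.
Count = (12 choose 0) + (12 choose 1) + (12 choose 2) + (12 choose 3) + (12 choose 4) + (12 choose 5) + 1
     = 1 + 12 + 66 + 220 + 495 + 792 + 1
     = 1587.

1587


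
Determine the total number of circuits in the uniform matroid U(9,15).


In U(9,15), circuits are the (10)-element subsets.
Any set of 10 elements is dependent, and removing any one element gives
an independent set of size 9, so it is a minimal dependent set.
Number of circuits = C(15,10) = 15! / (10! * 5!) = 3003.

3003


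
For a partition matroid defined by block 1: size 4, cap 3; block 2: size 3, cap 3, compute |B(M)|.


A basis picks exactly ci elements from block i.
Number of bases = product of C(|Si|, ci).
= C(4,3) * C(3,3)
= 4 * 1
= 4.

4


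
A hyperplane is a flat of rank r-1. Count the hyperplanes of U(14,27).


Hyperplanes of U(14,27) are flats of rank 13.
In a uniform matroid, these are exactly the (13)-element subsets.
Count = C(27,13) = 27! / (13! * 14!) = 20058300.

20058300


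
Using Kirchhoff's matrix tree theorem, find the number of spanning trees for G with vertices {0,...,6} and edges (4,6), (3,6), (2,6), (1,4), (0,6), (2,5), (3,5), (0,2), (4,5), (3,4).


By Kirchhoff's matrix tree theorem, the number of spanning trees equals
the determinant of any cofactor of the Laplacian matrix L.
G has 7 vertices and 10 edges.
Computing the (6 x 6) cofactor determinant gives 64.

64


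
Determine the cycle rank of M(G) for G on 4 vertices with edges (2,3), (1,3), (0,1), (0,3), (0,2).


Cycle rank (nullity) = |E| - r(M) = |E| - (|V| - c).
|E| = 5, |V| = 4, c = 1.
Nullity = 5 - (4 - 1) = 5 - 3 = 2.

2


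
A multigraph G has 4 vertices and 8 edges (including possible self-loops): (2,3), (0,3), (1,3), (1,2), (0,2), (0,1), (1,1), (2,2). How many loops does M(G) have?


In a graphic matroid, a loop is a self-loop edge (u,u) with rank 0.
Examining all 8 edges for self-loops...
Self-loops found: (1,1), (2,2)
Number of loops = 2.

2


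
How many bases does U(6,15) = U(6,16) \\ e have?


Deleting e from U(6,16) gives U(6,15) since n > r.
Bases of U(6,15) = C(15,6) = 5005.

5005


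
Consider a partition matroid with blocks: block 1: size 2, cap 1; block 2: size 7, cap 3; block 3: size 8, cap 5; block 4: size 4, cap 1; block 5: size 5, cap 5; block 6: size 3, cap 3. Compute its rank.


Rank of a partition matroid = sum of min(|Si|, ci) for each block.
= min(2,1) + min(7,3) + min(8,5) + min(4,1) + min(5,5) + min(3,3)
= 1 + 3 + 5 + 1 + 5 + 3
= 18.

18


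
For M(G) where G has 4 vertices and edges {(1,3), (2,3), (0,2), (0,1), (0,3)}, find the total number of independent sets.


An independent set in a graphic matroid is an acyclic edge subset.
G has 4 vertices and 5 edges.
Enumerate all 2^5 = 32 subsets, checking for acyclicity.
Total independent sets = 24.

24


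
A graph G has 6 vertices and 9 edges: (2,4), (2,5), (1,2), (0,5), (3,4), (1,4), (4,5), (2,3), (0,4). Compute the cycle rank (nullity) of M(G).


Cycle rank (nullity) = |E| - r(M) = |E| - (|V| - c).
|E| = 9, |V| = 6, c = 1.
Nullity = 9 - (6 - 1) = 9 - 5 = 4.

4


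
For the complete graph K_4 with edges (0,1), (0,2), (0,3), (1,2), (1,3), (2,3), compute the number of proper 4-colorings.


P(K_4, k) = k(k-1)(k-2)...(k-3).
P(4) = (4) * (3) * (2) * (1) = 24.

24


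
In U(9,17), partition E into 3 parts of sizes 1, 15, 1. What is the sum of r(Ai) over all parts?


r(Ai) = min(|Ai|, 9) for each part.
Sum = min(1,9) + min(15,9) + min(1,9)
    = 1 + 9 + 1
    = 11.

11


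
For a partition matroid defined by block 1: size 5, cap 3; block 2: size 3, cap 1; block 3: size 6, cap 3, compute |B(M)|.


A basis picks exactly ci elements from block i.
Number of bases = product of C(|Si|, ci).
= C(5,3) * C(3,1) * C(6,3)
= 10 * 3 * 20
= 600.

600


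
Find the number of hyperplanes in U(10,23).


Hyperplanes of U(10,23) are flats of rank 9.
In a uniform matroid, these are exactly the (9)-element subsets.
Count = C(23,9) = 817190.

817190


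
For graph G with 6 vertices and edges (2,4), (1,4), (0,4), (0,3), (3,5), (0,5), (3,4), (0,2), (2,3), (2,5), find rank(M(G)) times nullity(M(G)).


r(M) = |V| - c = 6 - 1 = 5.
nullity = |E| - r(M) = 10 - 5 = 5.
Product = 5 * 5 = 25.

25


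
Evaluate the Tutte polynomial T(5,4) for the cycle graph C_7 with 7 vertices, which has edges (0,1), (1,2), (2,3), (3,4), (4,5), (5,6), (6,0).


T(C_7; x,y) = x + x^2 + ... + x^(6) + y.
T(5,4) = 5^1 + 5^2 + 5^3 + 5^4 + 5^5 + 5^6 + 4
= 5 + 25 + 125 + 625 + 3125 + 15625 + 4
= 19534.

19534


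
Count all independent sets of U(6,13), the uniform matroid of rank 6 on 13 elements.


Independent sets of U(6,13) are all subsets of size <= 6.
Count = C(13,0) + C(13,1) + C(13,2) + C(13,3) + C(13,4) + C(13,5) + C(13,6)
     = 1 + 13 + 78 + 286 + 715 + 1287 + 1716
     = 4096.

4096


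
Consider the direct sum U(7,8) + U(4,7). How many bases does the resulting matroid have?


Bases of a direct sum M1 + M2: |B| = |B(M1)| * |B(M2)|.
|B(U(7,8))| = C(8,7) = 8.
|B(U(4,7))| = C(7,4) = 35.
Total bases = 8 * 35 = 280.

280


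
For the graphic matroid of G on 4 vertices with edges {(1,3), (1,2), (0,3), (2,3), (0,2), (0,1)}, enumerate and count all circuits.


A circuit in a graphic matroid = edge set of a simple cycle.
G has 4 vertices and 6 edges.
Enumerating all minimal edge subsets forming cycles...
Total circuits found: 7.

7


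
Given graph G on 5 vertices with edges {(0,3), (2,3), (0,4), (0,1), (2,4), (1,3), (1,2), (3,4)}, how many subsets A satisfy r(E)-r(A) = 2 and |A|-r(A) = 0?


R(x,y) = sum over A in 2^E of x^(r(E)-r(A)) * y^(|A|-r(A)).
G has 5 vertices, 8 edges. r(E) = 4.
Enumerate all 2^8 = 256 subsets.
Count subsets with r(E)-r(A)=2 and |A|-r(A)=0: 28.

28


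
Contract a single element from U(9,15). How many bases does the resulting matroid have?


Contracting e from U(9,15) gives U(8,14).
Bases of U(8,14) = C(14,8) = 14! / (8! * 6!) = 3003.

3003


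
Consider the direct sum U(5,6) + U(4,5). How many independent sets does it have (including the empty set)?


For a direct sum, |I(M1+M2)| = |I(M1)| * |I(M2)|.
|I(U(5,6))| = sum C(6,k) for k=0..5 = 63.
|I(U(4,5))| = sum C(5,k) for k=0..4 = 31.
Total = 63 * 31 = 1953.

1953


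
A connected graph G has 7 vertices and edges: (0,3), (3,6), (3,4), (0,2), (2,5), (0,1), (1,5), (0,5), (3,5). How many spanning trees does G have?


By Kirchhoff's matrix tree theorem, the number of spanning trees equals
the determinant of any cofactor of the Laplacian matrix L.
G has 7 vertices and 9 edges.
Computing the (6 x 6) cofactor determinant gives 20.

20


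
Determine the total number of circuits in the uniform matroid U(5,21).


In U(5,21), circuits are the (6)-element subsets.
Any set of 6 elements is dependent, and removing any one element gives
an independent set of size 5, so it is a minimal dependent set.
Number of circuits = C(21,6) = 21! / (6! * 15!) = 54264.

54264


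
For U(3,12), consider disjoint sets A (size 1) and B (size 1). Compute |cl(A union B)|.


|A union B| = 1 + 1 = 2 (disjoint).
In U(3,12), cl(S) = S if |S| < 3, else cl(S) = E.
Since 2 < 3, cl(A union B) = A union B.
|cl(A union B)| = 2.

2


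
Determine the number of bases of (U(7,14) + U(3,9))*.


(M1+M2)* = M1* + M2*.
M1* = U(7,14), bases: C(14,7) = 3432.
M2* = U(6,9), bases: C(9,6) = 84.
|B(M*)| = 3432 * 84 = 288288.

288288


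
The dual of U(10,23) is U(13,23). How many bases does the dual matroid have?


The dual of U(r,n) is U(n-r, n) = U(13,23).
Bases of U(13,23) are all (13)-element subsets.
|B(M*)| = C(23,13) = 1144066.

1144066


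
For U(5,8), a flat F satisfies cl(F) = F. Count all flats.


Flats of U(5,8): every subset of size < 5 is a flat, plus E itself.
Count = C(8,0) + C(8,1) + C(8,2) + C(8,3) + C(8,4) + 1
     = 1 + 8 + 28 + 56 + 70 + 1
     = 164.

164


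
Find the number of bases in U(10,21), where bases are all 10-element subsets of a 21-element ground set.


Bases of U(10,21) are all 10-element subsets of the 21-element ground set.
Number of bases = C(21,10).
C(21,10) = 21! / (10! * 11!) = 352716.

352716


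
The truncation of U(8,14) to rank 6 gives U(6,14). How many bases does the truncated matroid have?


Truncating U(8,14) to rank 6 gives U(6,14).
Bases of U(6,14) are all 6-element subsets of 14 elements.
Number of bases = C(14,6) = 14! / (6! * 8!) = 3003.

3003


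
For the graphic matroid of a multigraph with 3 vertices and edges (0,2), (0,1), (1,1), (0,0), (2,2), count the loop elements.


In a graphic matroid, a loop is a self-loop edge (u,u) with rank 0.
Examining all 5 edges for self-loops...
Self-loops found: (1,1), (0,0), (2,2)
Number of loops = 3.

3


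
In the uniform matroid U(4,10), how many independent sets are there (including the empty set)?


Independent sets of U(4,10) are all subsets of size <= 4.
Count = (10 choose 0) + (10 choose 1) + (10 choose 2) + (10 choose 3) + (10 choose 4)
     = 1 + 10 + 45 + 120 + 210
     = 386.

386


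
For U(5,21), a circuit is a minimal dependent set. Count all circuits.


In U(5,21), circuits are the (6)-element subsets.
Any set of 6 elements is dependent, and removing any one element gives
an independent set of size 5, so it is a minimal dependent set.
Number of circuits = C(21,6) = 21! / (6! * 15!) = 54264.

54264


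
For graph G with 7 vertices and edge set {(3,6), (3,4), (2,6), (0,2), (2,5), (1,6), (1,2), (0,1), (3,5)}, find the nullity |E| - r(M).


Cycle rank (nullity) = |E| - r(M) = |E| - (|V| - c).
|E| = 9, |V| = 7, c = 1.
Nullity = 9 - (7 - 1) = 9 - 6 = 3.

3


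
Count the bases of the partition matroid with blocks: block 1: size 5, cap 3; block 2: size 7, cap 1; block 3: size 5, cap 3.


A basis picks exactly ci elements from block i.
Number of bases = product of C(|Si|, ci).
= C(5,3) * C(7,1) * C(5,3)
= 10 * 7 * 10
= 700.

700


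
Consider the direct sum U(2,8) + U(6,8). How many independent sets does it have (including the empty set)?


For a direct sum, |I(M1+M2)| = |I(M1)| * |I(M2)|.
|I(U(2,8))| = sum C(8,k) for k=0..2 = 37.
|I(U(6,8))| = sum C(8,k) for k=0..6 = 247.
Total = 37 * 247 = 9139.

9139


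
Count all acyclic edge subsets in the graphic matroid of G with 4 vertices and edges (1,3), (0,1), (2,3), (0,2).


An independent set in a graphic matroid is an acyclic edge subset.
G has 4 vertices and 4 edges.
Enumerate all 2^4 = 16 subsets, checking for acyclicity.
Total independent sets = 15.

15


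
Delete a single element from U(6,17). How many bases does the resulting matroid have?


Deleting e from U(6,17) gives U(6,16) since n > r.
Bases of U(6,16) = C(16,6) = 16! / (6! * 10!) = 8008.

8008


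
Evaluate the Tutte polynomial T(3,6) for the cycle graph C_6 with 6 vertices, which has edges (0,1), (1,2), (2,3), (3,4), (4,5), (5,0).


T(C_6; x,y) = x + x^2 + ... + x^(5) + y.
T(3,6) = 3^1 + 3^2 + 3^3 + 3^4 + 3^5 + 6
= 3 + 9 + 27 + 81 + 243 + 6
= 369.

369


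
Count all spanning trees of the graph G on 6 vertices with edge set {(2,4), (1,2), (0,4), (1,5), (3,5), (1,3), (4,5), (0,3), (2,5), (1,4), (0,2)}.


By Kirchhoff's matrix tree theorem, the number of spanning trees equals
the determinant of any cofactor of the Laplacian matrix L.
G has 6 vertices and 11 edges.
Computing the (5 x 5) cofactor determinant gives 225.

225


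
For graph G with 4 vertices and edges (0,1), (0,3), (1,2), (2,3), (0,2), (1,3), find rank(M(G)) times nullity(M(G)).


r(M) = |V| - c = 4 - 1 = 3.
nullity = |E| - r(M) = 6 - 3 = 3.
Product = 3 * 3 = 9.

9


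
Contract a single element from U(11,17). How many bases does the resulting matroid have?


Contracting e from U(11,17) gives U(10,16).
Bases of U(10,16) = C(16,10) = 8008.

8008


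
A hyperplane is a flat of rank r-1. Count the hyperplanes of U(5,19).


Hyperplanes of U(5,19) are flats of rank 4.
In a uniform matroid, these are exactly the (4)-element subsets.
Count = (19 choose 4) = 3876.

3876


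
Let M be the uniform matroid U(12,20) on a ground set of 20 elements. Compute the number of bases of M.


Bases of U(12,20) are all 12-element subsets of the 20-element ground set.
Number of bases = C(20,12).
(20 choose 12) = 125970.

125970


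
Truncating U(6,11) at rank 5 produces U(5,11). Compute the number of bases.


Truncating U(6,11) to rank 5 gives U(5,11).
Bases of U(5,11) are all 5-element subsets of 11 elements.
Number of bases = C(11,5) = 462.

462


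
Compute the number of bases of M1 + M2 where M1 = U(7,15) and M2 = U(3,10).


Bases of a direct sum M1 + M2: |B| = |B(M1)| * |B(M2)|.
|B(U(7,15))| = C(15,7) = 6435.
|B(U(3,10))| = C(10,3) = 120.
Total bases = 6435 * 120 = 772200.

772200


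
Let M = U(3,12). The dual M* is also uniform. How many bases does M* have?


The dual of U(r,n) is U(n-r, n) = U(9,12).
Bases of U(9,12) are all (9)-element subsets.
|B(M*)| = (12 choose 9) = 220.

220


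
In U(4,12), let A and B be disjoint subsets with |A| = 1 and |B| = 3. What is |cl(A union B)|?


|A union B| = 1 + 3 = 4 (disjoint).
In U(4,12), cl(S) = S if |S| < 4, else cl(S) = E.
Since 4 >= 4, cl(A union B) = E.
|cl(A union B)| = 12.

12


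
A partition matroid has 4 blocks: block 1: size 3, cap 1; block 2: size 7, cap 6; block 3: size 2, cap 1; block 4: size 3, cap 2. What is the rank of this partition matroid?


Rank of a partition matroid = sum of min(|Si|, ci) for each block.
= min(3,1) + min(7,6) + min(2,1) + min(3,2)
= 1 + 6 + 1 + 2
= 10.

10


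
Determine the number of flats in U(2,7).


Flats of U(2,7): every subset of size < 2 is a flat, plus E itself.
Count = C(7,0) + C(7,1) + 1
     = 1 + 7 + 1
     = 9.

9


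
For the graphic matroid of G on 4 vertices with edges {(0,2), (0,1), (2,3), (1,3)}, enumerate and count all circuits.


A circuit in a graphic matroid = edge set of a simple cycle.
G has 4 vertices and 4 edges.
Enumerating all minimal edge subsets forming cycles...
Total circuits found: 1.

1


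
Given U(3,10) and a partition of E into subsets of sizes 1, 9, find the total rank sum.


r(Ai) = min(|Ai|, 3) for each part.
Sum = min(1,3) + min(9,3)
    = 1 + 3
    = 4.

4


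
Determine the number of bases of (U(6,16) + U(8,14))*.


(M1+M2)* = M1* + M2*.
M1* = U(10,16), bases: C(16,10) = 8008.
M2* = U(6,14), bases: C(14,6) = 3003.
|B(M*)| = 8008 * 3003 = 24048024.

24048024


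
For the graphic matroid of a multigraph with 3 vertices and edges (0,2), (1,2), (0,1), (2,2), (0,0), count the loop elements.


In a graphic matroid, a loop is a self-loop edge (u,u) with rank 0.
Examining all 5 edges for self-loops...
Self-loops found: (2,2), (0,0)
Number of loops = 2.

2


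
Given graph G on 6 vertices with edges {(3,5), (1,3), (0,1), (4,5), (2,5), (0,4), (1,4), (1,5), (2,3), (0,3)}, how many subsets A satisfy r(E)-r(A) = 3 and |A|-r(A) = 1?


R(x,y) = sum over A in 2^E of x^(r(E)-r(A)) * y^(|A|-r(A)).
G has 6 vertices, 10 edges. r(E) = 5.
Enumerate all 2^10 = 1024 subsets.
Count subsets with r(E)-r(A)=3 and |A|-r(A)=1: 5.

5


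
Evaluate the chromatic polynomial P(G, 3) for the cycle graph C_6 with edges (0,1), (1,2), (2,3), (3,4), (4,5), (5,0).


P(C_6, k) = (k-1)^6 + (-1)^6*(k-1).
P(3) = (2)^6 + 2
= 64 + 2 = 66.

66


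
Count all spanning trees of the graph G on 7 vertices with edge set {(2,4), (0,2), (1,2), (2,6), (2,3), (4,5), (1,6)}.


By Kirchhoff's matrix tree theorem, the number of spanning trees equals
the determinant of any cofactor of the Laplacian matrix L.
G has 7 vertices and 7 edges.
Computing the (6 x 6) cofactor determinant gives 3.

3


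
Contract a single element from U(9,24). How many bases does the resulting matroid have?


Contracting e from U(9,24) gives U(8,23).
Bases of U(8,23) = C(23,8) = 23! / (8! * 15!) = 490314.

490314


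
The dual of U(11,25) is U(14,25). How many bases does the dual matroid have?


The dual of U(r,n) is U(n-r, n) = U(14,25).
Bases of U(14,25) are all (14)-element subsets.
|B(M*)| = C(25,14) = 4457400.

4457400


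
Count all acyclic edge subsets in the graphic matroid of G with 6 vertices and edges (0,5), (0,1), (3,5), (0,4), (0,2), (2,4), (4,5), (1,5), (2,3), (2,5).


An independent set in a graphic matroid is an acyclic edge subset.
G has 6 vertices and 10 edges.
Enumerate all 2^10 = 1024 subsets, checking for acyclicity.
Total independent sets = 430.

430


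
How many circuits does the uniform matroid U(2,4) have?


In U(2,4), circuits are the (3)-element subsets.
Any set of 3 elements is dependent, and removing any one element gives
an independent set of size 2, so it is a minimal dependent set.
Number of circuits = (4 choose 3) = 4.

4


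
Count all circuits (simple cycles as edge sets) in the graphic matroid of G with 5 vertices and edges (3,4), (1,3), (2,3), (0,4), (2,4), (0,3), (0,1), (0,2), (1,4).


A circuit in a graphic matroid = edge set of a simple cycle.
G has 5 vertices and 9 edges.
Enumerating all minimal edge subsets forming cycles...
Total circuits found: 22.

22


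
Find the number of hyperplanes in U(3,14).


Hyperplanes of U(3,14) are flats of rank 2.
In a uniform matroid, these are exactly the (2)-element subsets.
Count = (14 choose 2) = 91.

91


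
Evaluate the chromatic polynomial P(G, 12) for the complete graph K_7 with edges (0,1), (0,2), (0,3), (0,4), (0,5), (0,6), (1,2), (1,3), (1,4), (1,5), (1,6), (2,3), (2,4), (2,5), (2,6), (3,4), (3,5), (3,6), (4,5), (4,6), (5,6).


P(K_7, k) = k(k-1)(k-2)...(k-6).
P(12) = (12) * (11) * (10) * (9) * (8) * (7) * (6) = 3991680.

3991680


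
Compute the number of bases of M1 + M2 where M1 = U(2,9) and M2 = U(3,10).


Bases of a direct sum M1 + M2: |B| = |B(M1)| * |B(M2)|.
|B(U(2,9))| = C(9,2) = 36.
|B(U(3,10))| = C(10,3) = 120.
Total bases = 36 * 120 = 4320.

4320


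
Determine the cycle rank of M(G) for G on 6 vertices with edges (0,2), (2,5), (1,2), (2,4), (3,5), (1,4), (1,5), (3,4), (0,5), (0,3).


Cycle rank (nullity) = |E| - r(M) = |E| - (|V| - c).
|E| = 10, |V| = 6, c = 1.
Nullity = 10 - (6 - 1) = 10 - 5 = 5.

5


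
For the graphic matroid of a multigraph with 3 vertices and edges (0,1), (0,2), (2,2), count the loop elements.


In a graphic matroid, a loop is a self-loop edge (u,u) with rank 0.
Examining all 3 edges for self-loops...
Self-loops found: (2,2)
Number of loops = 1.

1


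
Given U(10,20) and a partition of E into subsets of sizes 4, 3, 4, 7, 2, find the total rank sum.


r(Ai) = min(|Ai|, 10) for each part.
Sum = min(4,10) + min(3,10) + min(4,10) + min(7,10) + min(2,10)
    = 4 + 3 + 4 + 7 + 2
    = 20.

20


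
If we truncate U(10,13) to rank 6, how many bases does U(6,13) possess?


Truncating U(10,13) to rank 6 gives U(6,13).
Bases of U(6,13) are all 6-element subsets of 13 elements.
Number of bases = C(13,6) = 13! / (6! * 7!) = 1716.

1716


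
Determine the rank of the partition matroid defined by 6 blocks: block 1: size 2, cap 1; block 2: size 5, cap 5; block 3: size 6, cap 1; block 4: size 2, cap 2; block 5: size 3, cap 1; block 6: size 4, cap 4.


Rank of a partition matroid = sum of min(|Si|, ci) for each block.
= min(2,1) + min(5,5) + min(6,1) + min(2,2) + min(3,1) + min(4,4)
= 1 + 5 + 1 + 2 + 1 + 4
= 14.

14


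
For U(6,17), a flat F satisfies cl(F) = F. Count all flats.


Flats of U(6,17): every subset of size < 6 is a flat, plus E itself.
Count = (17 choose 0) + (17 choose 1) + (17 choose 2) + (17 choose 3) + (17 choose 4) + (17 choose 5) + 1
     = 1 + 17 + 136 + 680 + 2380 + 6188 + 1
     = 9403.

9403


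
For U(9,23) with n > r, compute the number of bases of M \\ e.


Deleting e from U(9,23) gives U(9,22) since n > r.
Bases of U(9,22) = (22 choose 9) = 497420.

497420


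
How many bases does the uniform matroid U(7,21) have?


Bases of U(7,21) are all 7-element subsets of the 21-element ground set.
Number of bases = C(21,7).
C(21,7) = 21! / (7! * 14!) = 116280.

116280


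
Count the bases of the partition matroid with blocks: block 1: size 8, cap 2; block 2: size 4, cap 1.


A basis picks exactly ci elements from block i.
Number of bases = product of C(|Si|, ci).
= C(8,2) * C(4,1)
= 28 * 4
= 112.

112


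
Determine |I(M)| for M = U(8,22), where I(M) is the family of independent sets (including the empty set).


Independent sets of U(8,22) are all subsets of size <= 8.
Count = (22 choose 0) + (22 choose 1) + (22 choose 2) + (22 choose 3) + (22 choose 4) + (22 choose 5) + (22 choose 6) + (22 choose 7) + (22 choose 8)
     = 1 + 22 + 231 + 1540 + 7315 + 26334 + 74613 + 170544 + 319770
     = 600370.

600370


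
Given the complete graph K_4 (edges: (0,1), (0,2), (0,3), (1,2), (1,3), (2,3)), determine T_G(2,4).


T(K_4; x,y) = x^3 + 3x^2 + 4xy + 2x + y^3 + 3y^2 + 2y.
Substituting x=2, y=4:
= 8 + 12 + 32 + 4 + 64 + 48 + 8
= 176.

176


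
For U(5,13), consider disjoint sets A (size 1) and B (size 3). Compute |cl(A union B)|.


|A union B| = 1 + 3 = 4 (disjoint).
In U(5,13), cl(S) = S if |S| < 5, else cl(S) = E.
Since 4 < 5, cl(A union B) = A union B.
|cl(A union B)| = 4.

4


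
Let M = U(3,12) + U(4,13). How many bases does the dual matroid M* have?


(M1+M2)* = M1* + M2*.
M1* = U(9,12), bases: C(12,9) = 220.
M2* = U(9,13), bases: C(13,9) = 715.
|B(M*)| = 220 * 715 = 157300.

157300


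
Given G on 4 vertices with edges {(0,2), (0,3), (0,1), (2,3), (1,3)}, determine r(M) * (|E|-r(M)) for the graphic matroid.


r(M) = |V| - c = 4 - 1 = 3.
nullity = |E| - r(M) = 5 - 3 = 2.
Product = 3 * 2 = 6.

6


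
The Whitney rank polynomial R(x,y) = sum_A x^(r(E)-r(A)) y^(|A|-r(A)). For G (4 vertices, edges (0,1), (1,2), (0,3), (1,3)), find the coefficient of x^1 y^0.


R(x,y) = sum over A in 2^E of x^(r(E)-r(A)) * y^(|A|-r(A)).
G has 4 vertices, 4 edges. r(E) = 3.
Enumerate all 2^4 = 16 subsets.
Count subsets with r(E)-r(A)=1 and |A|-r(A)=0: 6.

6


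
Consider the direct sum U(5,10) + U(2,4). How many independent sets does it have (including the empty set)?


For a direct sum, |I(M1+M2)| = |I(M1)| * |I(M2)|.
|I(U(5,10))| = sum C(10,k) for k=0..5 = 638.
|I(U(2,4))| = sum C(4,k) for k=0..2 = 11.
Total = 638 * 11 = 7018.

7018


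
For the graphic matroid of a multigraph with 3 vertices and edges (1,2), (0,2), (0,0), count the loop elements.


In a graphic matroid, a loop is a self-loop edge (u,u) with rank 0.
Examining all 3 edges for self-loops...
Self-loops found: (0,0)
Number of loops = 1.

1


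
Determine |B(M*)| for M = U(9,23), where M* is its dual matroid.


The dual of U(r,n) is U(n-r, n) = U(14,23).
Bases of U(14,23) are all (14)-element subsets.
|B(M*)| = C(23,14) = 817190.

817190


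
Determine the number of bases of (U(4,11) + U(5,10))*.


(M1+M2)* = M1* + M2*.
M1* = U(7,11), bases: C(11,7) = 330.
M2* = U(5,10), bases: C(10,5) = 252.
|B(M*)| = 330 * 252 = 83160.

83160


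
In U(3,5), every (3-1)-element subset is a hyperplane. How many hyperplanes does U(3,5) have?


Hyperplanes of U(3,5) are flats of rank 2.
In a uniform matroid, these are exactly the (2)-element subsets.
Count = C(5,2) = 5! / (2! * 3!) = 10.

10


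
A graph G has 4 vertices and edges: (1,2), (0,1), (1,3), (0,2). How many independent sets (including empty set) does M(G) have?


An independent set in a graphic matroid is an acyclic edge subset.
G has 4 vertices and 4 edges.
Enumerate all 2^4 = 16 subsets, checking for acyclicity.
Total independent sets = 14.

14


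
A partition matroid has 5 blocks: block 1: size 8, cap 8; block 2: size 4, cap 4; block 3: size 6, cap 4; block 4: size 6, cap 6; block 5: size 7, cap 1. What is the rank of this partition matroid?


Rank of a partition matroid = sum of min(|Si|, ci) for each block.
= min(8,8) + min(4,4) + min(6,4) + min(6,6) + min(7,1)
= 8 + 4 + 4 + 6 + 1
= 23.

23


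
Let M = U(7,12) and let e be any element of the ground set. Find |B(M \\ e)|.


Deleting e from U(7,12) gives U(7,11) since n > r.
Bases of U(7,11) = C(11,7) = 330.

330


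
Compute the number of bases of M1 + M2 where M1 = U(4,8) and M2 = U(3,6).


Bases of a direct sum M1 + M2: |B| = |B(M1)| * |B(M2)|.
|B(U(4,8))| = C(8,4) = 70.
|B(U(3,6))| = C(6,3) = 20.
Total bases = 70 * 20 = 1400.

1400


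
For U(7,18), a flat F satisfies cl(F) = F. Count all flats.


Flats of U(7,18): every subset of size < 7 is a flat, plus E itself.
Count = C(18,0) + C(18,1) + C(18,2) + C(18,3) + C(18,4) + C(18,5) + C(18,6) + 1
     = 1 + 18 + 153 + 816 + 3060 + 8568 + 18564 + 1
     = 31181.

31181


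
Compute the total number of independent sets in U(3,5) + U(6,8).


For a direct sum, |I(M1+M2)| = |I(M1)| * |I(M2)|.
|I(U(3,5))| = sum C(5,k) for k=0..3 = 26.
|I(U(6,8))| = sum C(8,k) for k=0..6 = 247.
Total = 26 * 247 = 6422.

6422


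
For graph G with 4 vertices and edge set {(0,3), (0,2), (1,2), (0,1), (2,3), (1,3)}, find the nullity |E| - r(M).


Cycle rank (nullity) = |E| - r(M) = |E| - (|V| - c).
|E| = 6, |V| = 4, c = 1.
Nullity = 6 - (4 - 1) = 6 - 3 = 3.

3


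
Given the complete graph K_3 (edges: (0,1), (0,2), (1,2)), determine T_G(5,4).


T(K_3; x,y) = x^2 + x + y.
T(5,4) = 25 + 5 + 4 = 34.

34


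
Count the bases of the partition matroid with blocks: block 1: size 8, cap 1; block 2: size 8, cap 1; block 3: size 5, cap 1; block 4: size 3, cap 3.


A basis picks exactly ci elements from block i.
Number of bases = product of C(|Si|, ci).
= C(8,1) * C(8,1) * C(5,1) * C(3,3)
= 8 * 8 * 5 * 1
= 320.

320


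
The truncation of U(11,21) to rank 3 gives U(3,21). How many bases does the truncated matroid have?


Truncating U(11,21) to rank 3 gives U(3,21).
Bases of U(3,21) are all 3-element subsets of 21 elements.
Number of bases = C(21,3) = (21 * 20 * 19) / (1 * 2 * 3) = 1330.

1330


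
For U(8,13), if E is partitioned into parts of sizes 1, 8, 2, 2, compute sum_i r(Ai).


r(Ai) = min(|Ai|, 8) for each part.
Sum = min(1,8) + min(8,8) + min(2,8) + min(2,8)
    = 1 + 8 + 2 + 2
    = 13.

13


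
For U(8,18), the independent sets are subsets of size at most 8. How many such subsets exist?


Independent sets of U(8,18) are all subsets of size <= 8.
Count = C(18,0) + C(18,1) + C(18,2) + C(18,3) + C(18,4) + C(18,5) + C(18,6) + C(18,7) + C(18,8)
     = 1 + 18 + 153 + 816 + 3060 + 8568 + 18564 + 31824 + 43758
     = 106762.

106762


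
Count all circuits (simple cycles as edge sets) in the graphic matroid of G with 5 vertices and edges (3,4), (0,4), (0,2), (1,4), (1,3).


A circuit in a graphic matroid = edge set of a simple cycle.
G has 5 vertices and 5 edges.
Enumerating all minimal edge subsets forming cycles...
Total circuits found: 1.

1


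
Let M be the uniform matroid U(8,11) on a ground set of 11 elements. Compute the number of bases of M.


Bases of U(8,11) are all 8-element subsets of the 11-element ground set.
Number of bases = C(11,8).
(11 choose 8) = 165.

165


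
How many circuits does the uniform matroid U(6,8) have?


In U(6,8), circuits are the (7)-element subsets.
Any set of 7 elements is dependent, and removing any one element gives
an independent set of size 6, so it is a minimal dependent set.
Number of circuits = (8 choose 7) = 8.

8


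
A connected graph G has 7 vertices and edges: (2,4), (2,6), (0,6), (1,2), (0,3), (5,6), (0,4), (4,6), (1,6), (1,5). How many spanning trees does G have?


By Kirchhoff's matrix tree theorem, the number of spanning trees equals
the determinant of any cofactor of the Laplacian matrix L.
G has 7 vertices and 10 edges.
Computing the (6 x 6) cofactor determinant gives 55.

55


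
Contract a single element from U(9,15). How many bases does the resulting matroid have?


Contracting e from U(9,15) gives U(8,14).
Bases of U(8,14) = C(14,8) = 3003.

3003


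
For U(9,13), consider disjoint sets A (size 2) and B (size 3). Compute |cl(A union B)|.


|A union B| = 2 + 3 = 5 (disjoint).
In U(9,13), cl(S) = S if |S| < 9, else cl(S) = E.
Since 5 < 9, cl(A union B) = A union B.
|cl(A union B)| = 5.

5


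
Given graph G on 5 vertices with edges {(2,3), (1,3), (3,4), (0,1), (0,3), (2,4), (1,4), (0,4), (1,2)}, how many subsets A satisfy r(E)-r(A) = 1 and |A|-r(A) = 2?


R(x,y) = sum over A in 2^E of x^(r(E)-r(A)) * y^(|A|-r(A)).
G has 5 vertices, 9 edges. r(E) = 4.
Enumerate all 2^9 = 512 subsets.
Count subsets with r(E)-r(A)=1 and |A|-r(A)=2: 15.

15


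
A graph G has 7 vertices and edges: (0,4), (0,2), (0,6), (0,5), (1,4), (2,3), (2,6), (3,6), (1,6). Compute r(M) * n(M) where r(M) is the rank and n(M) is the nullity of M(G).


r(M) = |V| - c = 7 - 1 = 6.
nullity = |E| - r(M) = 9 - 6 = 3.
Product = 6 * 3 = 18.

18


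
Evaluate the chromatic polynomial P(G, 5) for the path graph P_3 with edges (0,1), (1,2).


P(P_3, k) = k * (k-1)^(2).
P(5) = 5 * 4^2 = 5 * 16 = 80.

80


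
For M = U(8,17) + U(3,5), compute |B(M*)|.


(M1+M2)* = M1* + M2*.
M1* = U(9,17), bases: C(17,9) = 24310.
M2* = U(2,5), bases: C(5,2) = 10.
|B(M*)| = 24310 * 10 = 243100.

243100


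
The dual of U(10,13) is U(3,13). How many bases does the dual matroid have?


The dual of U(r,n) is U(n-r, n) = U(3,13).
Bases of U(3,13) are all (3)-element subsets.
|B(M*)| = (13 choose 3) = 286.

286


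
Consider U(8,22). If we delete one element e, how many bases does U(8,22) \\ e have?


Deleting e from U(8,22) gives U(8,21) since n > r.
Bases of U(8,21) = (21 choose 8) = 203490.

203490


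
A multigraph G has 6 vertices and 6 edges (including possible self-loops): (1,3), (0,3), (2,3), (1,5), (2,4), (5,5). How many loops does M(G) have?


In a graphic matroid, a loop is a self-loop edge (u,u) with rank 0.
Examining all 6 edges for self-loops...
Self-loops found: (5,5)
Number of loops = 1.

1


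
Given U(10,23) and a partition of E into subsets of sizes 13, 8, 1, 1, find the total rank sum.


r(Ai) = min(|Ai|, 10) for each part.
Sum = min(13,10) + min(8,10) + min(1,10) + min(1,10)
    = 10 + 8 + 1 + 1
    = 20.

20


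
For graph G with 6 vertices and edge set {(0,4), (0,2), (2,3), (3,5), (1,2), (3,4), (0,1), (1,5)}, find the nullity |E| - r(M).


Cycle rank (nullity) = |E| - r(M) = |E| - (|V| - c).
|E| = 8, |V| = 6, c = 1.
Nullity = 8 - (6 - 1) = 8 - 5 = 3.

3


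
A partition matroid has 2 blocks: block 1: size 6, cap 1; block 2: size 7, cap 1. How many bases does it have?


A basis picks exactly ci elements from block i.
Number of bases = product of C(|Si|, ci).
= C(6,1) * C(7,1)
= 6 * 7
= 42.

42


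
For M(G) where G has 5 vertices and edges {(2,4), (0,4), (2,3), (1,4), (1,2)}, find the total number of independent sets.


An independent set in a graphic matroid is an acyclic edge subset.
G has 5 vertices and 5 edges.
Enumerate all 2^5 = 32 subsets, checking for acyclicity.
Total independent sets = 28.

28


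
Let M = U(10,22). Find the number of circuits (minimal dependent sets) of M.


In U(10,22), circuits are the (11)-element subsets.
Any set of 11 elements is dependent, and removing any one element gives
an independent set of size 10, so it is a minimal dependent set.
Number of circuits = (22 choose 11) = 705432.

705432
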